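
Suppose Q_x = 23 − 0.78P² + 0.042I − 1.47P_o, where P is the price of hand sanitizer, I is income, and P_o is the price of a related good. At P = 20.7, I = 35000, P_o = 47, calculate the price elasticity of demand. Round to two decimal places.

Substituting, Q_x = 23 − 0.78(20.7)² + 0.042(35000) − 1.47(47) = 23 − 334.2222 + 1470 − 69.09 = 1089.6878.
∂Q_x/∂P = −2·0.78·P = -32.292, so E_p = -32.292·(20.7/1089.6878) ≈ -0.61.
|E_p| < 1: demand is inelastic.

-0.61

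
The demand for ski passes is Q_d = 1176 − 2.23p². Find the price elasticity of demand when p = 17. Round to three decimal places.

-2.425

At p = 17, Q_d = 531.53.
dQ_d/dp = −2·2.23·p = −75.82.
Point elasticity E = (dQ_d/dp)·(p/Q_d) = -75.82 × 17/531.53 ≈ -2.425.
|E| > 1, so demand is elastic at this price.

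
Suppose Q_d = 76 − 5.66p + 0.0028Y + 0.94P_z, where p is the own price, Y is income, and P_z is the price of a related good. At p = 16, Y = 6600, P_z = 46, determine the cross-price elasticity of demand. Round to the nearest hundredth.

0.92

At the given point, Q_d = 76 − 5.66(16) + 0.0028(6600) + 0.94(46) = 76 − 90.56 + 18.48 + 43.24 = 47.16.
∂Q_d/∂P_z = +0.94, so E_xy = 0.94·(46/47.16) ≈ 0.92.
E_xy > 0: the goods are substitutes.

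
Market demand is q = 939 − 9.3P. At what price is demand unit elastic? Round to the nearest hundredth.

For linear demand q = a − bP, E = −bP/(a − bP). |E| = 1 ⇒ bP = a − bP ⇒ P = a/(2b).
P = 939/(2·9.3) ≈ 50.48.

50.48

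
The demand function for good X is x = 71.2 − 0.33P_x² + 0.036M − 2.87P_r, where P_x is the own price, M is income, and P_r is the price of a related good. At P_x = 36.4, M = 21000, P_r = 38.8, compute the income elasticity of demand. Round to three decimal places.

2.713

Substituting, x = 71.2 − 0.33(36.4)² + 0.036(21000) − 2.87(38.8) = 71.2 − 437.2368 + 756 − 111.356 = 278.6072.
∂x/∂M = +0.036, so E_I = 0.036·(21000/278.6072) ≈ 2.713.
E_I > 1: normal good (luxury).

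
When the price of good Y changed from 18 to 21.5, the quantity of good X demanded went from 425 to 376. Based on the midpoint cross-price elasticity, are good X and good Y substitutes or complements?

complements

%ΔQ_x = (376 − 425)/[(425+376)/2] = -49/400.5 ≈ -0.1223.
%ΔP_y = (21.5 − 18)/[(18+21.5)/2] ≈ 0.1772.
E_xy = -0.1223/0.1772 ≈ -0.690.
E_xy < 0, so the goods are complements.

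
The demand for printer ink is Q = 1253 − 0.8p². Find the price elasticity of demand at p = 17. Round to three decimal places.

At p = 17, Q = 1021.8.
dQ/dp = −2·0.8·p = −27.2.
Point elasticity E = (dQ/dp)·(p/Q) = -27.2 × 17/1021.8 ≈ -0.453.
|E| < 1, so demand is inelastic at this price.

-0.453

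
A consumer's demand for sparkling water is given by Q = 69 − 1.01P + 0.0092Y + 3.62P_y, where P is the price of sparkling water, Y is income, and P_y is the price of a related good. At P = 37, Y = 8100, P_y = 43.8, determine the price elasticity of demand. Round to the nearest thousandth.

At the given point, Q = 69 − 1.01(37) + 0.0092(8100) + 3.62(43.8) = 69 − 37.37 + 74.52 + 158.556 = 264.706.
∂Q/∂P = −1.01, so E_p = (−1.01)·(37/264.706) ≈ -0.141.
|E_p| < 1: demand is inelastic.

-0.141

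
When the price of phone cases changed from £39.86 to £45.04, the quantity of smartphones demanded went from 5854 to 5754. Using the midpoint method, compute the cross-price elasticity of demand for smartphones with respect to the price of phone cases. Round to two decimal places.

-0.14

%ΔQ_x = (5754 − 5854)/[(5854+5754)/2] = -100/5804 ≈ -0.0172.
%ΔP_y = (45.04 − 39.86)/[(39.86+45.04)/2] ≈ 0.1220.
E_xy = -0.0172/0.1220 ≈ -0.14.
E_xy < 0, so smartphones and phone cases are complements.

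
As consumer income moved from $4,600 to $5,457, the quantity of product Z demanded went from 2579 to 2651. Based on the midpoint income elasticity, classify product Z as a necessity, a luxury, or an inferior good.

%ΔQ = (2651 − 2579)/[(2579+2651)/2] = 72/2615 ≈ 0.0275.
%ΔM = (5,457 − 4,600)/[(4,600+5,457)/2] = 857/5028.5 ≈ 0.1704.
E_I = %ΔQ/%ΔM ≈ 0.162.
E_I ∈ (0,1): normal good (necessity).

necessity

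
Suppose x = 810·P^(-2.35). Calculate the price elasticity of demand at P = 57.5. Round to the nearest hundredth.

For a Cobb–Douglas (constant-elasticity) form x = A·P^α·…, the elasticity with respect to P equals the exponent α at every point.
Here the exponent on P is -2.35, so the price elasticity of demand is -2.35.

-2.35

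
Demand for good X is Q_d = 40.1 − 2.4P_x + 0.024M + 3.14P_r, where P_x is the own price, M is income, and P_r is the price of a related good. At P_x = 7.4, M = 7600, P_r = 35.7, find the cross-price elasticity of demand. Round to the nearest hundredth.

0.35

Substituting, Q_d = 40.1 − 2.4(7.4) + 0.024(7600) + 3.14(35.7) = 40.1 − 17.76 + 182.4 + 112.098 = 316.838.
∂Q_d/∂P_r = +3.14, so E_xy = 3.14·(35.7/316.838) ≈ 0.35.
E_xy > 0: the goods are substitutes.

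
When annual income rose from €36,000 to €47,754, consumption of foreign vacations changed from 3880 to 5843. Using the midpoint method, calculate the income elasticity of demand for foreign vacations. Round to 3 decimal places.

%ΔQ = (5843 − 3880)/[(3880+5843)/2] = 1963/4861.5 ≈ 0.4038.
%ΔM = (47,754 − 36,000)/[(36,000+47,754)/2] = 11754/41877 ≈ 0.2807.
E_I = %ΔQ/%ΔM ≈ 1.439.
E_I > 1: normal good (luxury).

1.439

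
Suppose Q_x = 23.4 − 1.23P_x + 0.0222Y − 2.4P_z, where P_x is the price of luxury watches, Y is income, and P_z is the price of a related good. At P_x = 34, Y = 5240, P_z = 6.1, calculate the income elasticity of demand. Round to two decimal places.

Q_x = 23.4 − 1.23(34) + 0.0222(5240) − 2.4(6.1) = 23.4 − 41.82 + 116.328 − 14.64 = 83.268.
∂Q_x/∂Y = +0.0222, so E_I = 0.0222·(5240/83.268) ≈ 1.40.
E_I > 1: normal good (luxury).

1.40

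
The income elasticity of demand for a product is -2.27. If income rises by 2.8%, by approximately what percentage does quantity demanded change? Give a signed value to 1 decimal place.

-6.4

%ΔQ ≈ E × %ΔI = (-2.27) × (2.8%) ≈ -6.4%.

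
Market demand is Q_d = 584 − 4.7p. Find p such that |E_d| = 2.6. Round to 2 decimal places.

Set −bp/(a − bp) = −2.6 ⇒ bp = 2.6(a − bp) ⇒ bp(1+2.6) = 2.6·a.
p = 2.6·584/(4.7·3.6) ≈ 89.74.

89.74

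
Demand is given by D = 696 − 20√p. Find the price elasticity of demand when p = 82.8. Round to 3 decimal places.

-0.177

At p = 82.8, D = 514.011.
dD/dp = −20/(2√p) = −20/(2·9.0995).
Point elasticity E = (dD/dp)·(p/D) = -1.099 × 82.8/514.011 ≈ -0.177.
|E| < 1, so demand is inelastic at this price.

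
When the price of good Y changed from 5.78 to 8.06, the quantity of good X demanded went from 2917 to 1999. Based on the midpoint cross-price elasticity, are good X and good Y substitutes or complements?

%ΔQ_x = (1999 − 2917)/[(2917+1999)/2] = -918/2458 ≈ -0.3735.
%ΔP_y = (8.06 − 5.78)/[(5.78+8.06)/2] ≈ 0.3295.
E_xy = -0.3735/0.3295 ≈ -1.134.
E_xy < 0, so the goods are complements.

complements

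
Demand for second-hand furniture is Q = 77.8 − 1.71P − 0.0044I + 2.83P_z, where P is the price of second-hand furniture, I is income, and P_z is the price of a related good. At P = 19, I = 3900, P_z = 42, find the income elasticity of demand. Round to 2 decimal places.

-0.12

Q = 77.8 − 1.71(19) − 0.0044(3900) + 2.83(42) = 77.8 − 32.49 − 17.16 + 118.86 = 147.01.
∂Q/∂I = −0.0044, so E_I = -0.0044·(3900/147.01) ≈ -0.12.
E_I < 0: inferior good.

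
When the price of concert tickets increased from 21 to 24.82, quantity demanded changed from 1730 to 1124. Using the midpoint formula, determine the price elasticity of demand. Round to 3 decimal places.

%Δq = (1124 − 1730)/[(1730 + 1124)/2] = -606/1427 ≈ -0.4247.
%ΔP = (24.82 − 21)/[(21 + 24.82)/2] = 3.82/22.91 ≈ 0.1667.
Arc elasticity E = %Δq/%ΔP ≈ -0.4247/0.1667 ≈ -2.547.
|E| > 1: demand is elastic over this range.

-2.547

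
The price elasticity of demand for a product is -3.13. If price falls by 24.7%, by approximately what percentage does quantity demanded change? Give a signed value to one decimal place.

%ΔQ ≈ E × %ΔP = (-3.13) × (-24.7%) ≈ 77.3%.

77.3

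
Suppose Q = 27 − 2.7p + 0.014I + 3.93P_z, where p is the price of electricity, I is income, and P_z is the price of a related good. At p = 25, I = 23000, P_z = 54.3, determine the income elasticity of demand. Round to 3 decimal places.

0.651

Evaluating quantity at (p, I, P_z) gives Q = 27 − 2.7(25) + 0.014(23000) + 3.93(54.3) = 27 − 67.5 + 322 + 213.399 = 494.899.
∂Q/∂I = +0.014, so E_I = 0.014·(23000/494.899) ≈ 0.651.
E_I ∈ (0,1): normal good (necessity).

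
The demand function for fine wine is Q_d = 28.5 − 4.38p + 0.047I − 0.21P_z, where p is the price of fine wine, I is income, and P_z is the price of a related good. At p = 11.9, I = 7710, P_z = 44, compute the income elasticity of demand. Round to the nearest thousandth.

1.100

Substituting, Q_d = 28.5 − 4.38(11.9) + 0.047(7710) − 0.21(44) = 28.5 − 52.122 + 362.37 − 9.24 = 329.508.
∂Q_d/∂I = +0.047, so E_I = 0.047·(7710/329.508) ≈ 1.100.
E_I > 1: normal good (luxury).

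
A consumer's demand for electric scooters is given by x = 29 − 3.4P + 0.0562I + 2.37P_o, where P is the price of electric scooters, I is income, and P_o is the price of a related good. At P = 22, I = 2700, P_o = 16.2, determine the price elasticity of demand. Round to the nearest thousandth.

At the given point, x = 29 − 3.4(22) + 0.0562(2700) + 2.37(16.2) = 29 − 74.8 + 151.74 + 38.394 = 144.334.
∂x/∂P = −3.4, so E_p = (−3.4)·(22/144.334) ≈ -0.518.
|E_p| < 1: demand is inelastic.

-0.518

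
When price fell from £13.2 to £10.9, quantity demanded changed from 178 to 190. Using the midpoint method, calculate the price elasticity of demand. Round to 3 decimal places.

%Δq = (190 − 178)/[(178 + 190)/2] = 12/184 ≈ 0.0652.
%ΔP = (10.9 − 13.2)/[(13.2 + 10.9)/2] = -2.3/12.05 ≈ -0.1909.
Arc elasticity E = %Δq/%ΔP ≈ 0.0652/-0.1909 ≈ -0.342.
|E| < 1: demand is inelastic over this range.

-0.342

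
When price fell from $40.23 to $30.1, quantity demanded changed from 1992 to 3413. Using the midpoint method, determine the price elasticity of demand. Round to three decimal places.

%ΔQ = (3413 − 1992)/[(1992 + 3413)/2] = 1421/2702.5 ≈ 0.5258.
%ΔP = (30.1 − 40.23)/[(40.23 + 30.1)/2] = -10.13/35.165 ≈ -0.2881.
Arc elasticity E = %ΔQ/%ΔP ≈ 0.5258/-0.2881 ≈ -1.825.
|E| > 1: demand is elastic over this range.

-1.825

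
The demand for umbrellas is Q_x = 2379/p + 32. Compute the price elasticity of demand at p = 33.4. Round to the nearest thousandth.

-0.690

At p = 33.4, Q_x = 103.2275.
dQ_x/dp = −2379/p² = −2.1326.
Point elasticity E = (dQ_x/dp)·(p/Q_x) = -2.1326 × 33.4/103.2275 ≈ -0.690.
|E| < 1, so demand is inelastic at this price.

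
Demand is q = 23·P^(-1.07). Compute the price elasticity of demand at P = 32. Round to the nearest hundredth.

-1.07

For a Cobb–Douglas (constant-elasticity) form q = A·P^α·…, the elasticity with respect to P equals the exponent α at every point.
Here the exponent on P is -1.07, so the price elasticity of demand is -1.07.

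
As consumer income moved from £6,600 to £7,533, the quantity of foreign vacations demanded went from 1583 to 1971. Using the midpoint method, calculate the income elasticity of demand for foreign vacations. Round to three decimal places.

%ΔQ = (1971 − 1583)/[(1583+1971)/2] = 388/1777 ≈ 0.2183.
%ΔM = (7,533 − 6,600)/[(6,600+7,533)/2] = 933/7066.5 ≈ 0.1320.
E_I = %ΔQ/%ΔM ≈ 1.654.
E_I > 1: normal good (luxury).

1.654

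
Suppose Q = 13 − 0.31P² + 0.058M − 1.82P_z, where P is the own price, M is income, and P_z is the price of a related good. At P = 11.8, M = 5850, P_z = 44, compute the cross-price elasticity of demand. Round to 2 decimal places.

Q = 13 − 0.31(11.8)² + 0.058(5850) − 1.82(44) = 13 − 43.1644 + 339.3 − 80.08 = 229.0556.
∂Q/∂P_z = −1.82, so E_xy = -1.82·(44/229.0556) ≈ -0.35.
E_xy < 0: the goods are complements.

-0.35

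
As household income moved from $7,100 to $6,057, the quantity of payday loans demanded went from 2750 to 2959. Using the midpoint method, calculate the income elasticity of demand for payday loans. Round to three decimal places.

-0.462

%ΔQ = (2959 − 2750)/[(2750+2959)/2] = 209/2854.5 ≈ 0.0732.
%ΔI = (6,057 − 7,100)/[(7,100+6,057)/2] = -1043/6578.5 ≈ -0.1585.
E_I = %ΔQ/%ΔI ≈ -0.462.
E_I < 0: inferior good.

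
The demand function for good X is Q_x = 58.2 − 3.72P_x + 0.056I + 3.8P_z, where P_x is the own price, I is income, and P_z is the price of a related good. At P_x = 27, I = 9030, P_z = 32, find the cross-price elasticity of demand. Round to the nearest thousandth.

First evaluate Q_x: 58.2 − 3.72(27) + 0.056(9030) + 3.8(32) = 58.2 − 100.44 + 505.68 + 121.6 = 585.04.
∂Q_x/∂P_z = +3.8, so E_xy = 3.8·(32/585.04) ≈ 0.208.
E_xy > 0: the goods are substitutes.

0.208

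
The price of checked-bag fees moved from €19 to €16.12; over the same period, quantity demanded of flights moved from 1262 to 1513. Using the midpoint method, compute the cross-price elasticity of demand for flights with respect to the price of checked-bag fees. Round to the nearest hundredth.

-1.10

%ΔQ_x = (1513 − 1262)/[(1262+1513)/2] = 251/1387.5 ≈ 0.1809.
%ΔP_y = (16.12 − 19)/[(19+16.12)/2] ≈ -0.1640.
E_xy = 0.1809/-0.1640 ≈ -1.10.
E_xy < 0, so flights and checked-bag fees are complements.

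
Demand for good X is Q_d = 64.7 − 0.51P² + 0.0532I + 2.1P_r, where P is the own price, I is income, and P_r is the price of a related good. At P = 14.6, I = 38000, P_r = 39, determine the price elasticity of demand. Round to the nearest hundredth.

Q_d = 64.7 − 0.51(14.6)² + 0.0532(38000) + 2.1(39) = 64.7 − 108.7116 + 2021.6 + 81.9 = 2059.4884.
∂Q_d/∂P = −2·0.51·P = -14.892, so E_p = -14.892·(14.6/2059.4884) ≈ -0.11.
|E_p| < 1: demand is inelastic.

-0.11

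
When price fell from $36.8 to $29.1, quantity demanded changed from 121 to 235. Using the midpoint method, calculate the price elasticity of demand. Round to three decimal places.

%ΔQ = (235 − 121)/[(121 + 235)/2] = 114/178 ≈ 0.6404.
%ΔP = (29.1 − 36.8)/[(36.8 + 29.1)/2] = -7.7/32.95 ≈ -0.2337.
Arc elasticity E = %ΔQ/%ΔP ≈ 0.6404/-0.2337 ≈ -2.741.
|E| > 1: demand is elastic over this range.

-2.741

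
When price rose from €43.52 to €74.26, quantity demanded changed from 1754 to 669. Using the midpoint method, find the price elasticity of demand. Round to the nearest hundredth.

%Δq = (669 − 1754)/[(1754 + 669)/2] = -1085/1211.5 ≈ -0.8956.
%ΔP = (74.26 − 43.52)/[(43.52 + 74.26)/2] = 30.74/58.89 ≈ 0.5220.
Arc elasticity E = %Δq/%ΔP ≈ -0.8956/0.5220 ≈ -1.72.
|E| > 1: demand is elastic over this range.

-1.72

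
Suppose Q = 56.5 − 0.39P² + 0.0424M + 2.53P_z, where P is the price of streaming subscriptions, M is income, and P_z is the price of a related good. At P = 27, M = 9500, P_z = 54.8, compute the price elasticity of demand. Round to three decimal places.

-1.813

Evaluating quantity at (P, M, P_z) gives Q = 56.5 − 0.39(27)² + 0.0424(9500) + 2.53(54.8) = 56.5 − 284.31 + 402.8 + 138.644 = 313.634.
∂Q/∂P = −2·0.39·P = -21.06, so E_p = -21.06·(27/313.634) ≈ -1.813.
|E_p| > 1: demand is elastic.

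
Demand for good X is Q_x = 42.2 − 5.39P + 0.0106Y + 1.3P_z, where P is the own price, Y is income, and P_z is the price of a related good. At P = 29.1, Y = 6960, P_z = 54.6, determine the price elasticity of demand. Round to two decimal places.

-5.21

At the given point, Q_x = 42.2 − 5.39(29.1) + 0.0106(6960) + 1.3(54.6) = 42.2 − 156.849 + 73.776 + 70.98 = 30.107.
∂Q_x/∂P = −5.39, so E_p = (−5.39)·(29.1/30.107) ≈ -5.21.
|E_p| > 1: demand is elastic.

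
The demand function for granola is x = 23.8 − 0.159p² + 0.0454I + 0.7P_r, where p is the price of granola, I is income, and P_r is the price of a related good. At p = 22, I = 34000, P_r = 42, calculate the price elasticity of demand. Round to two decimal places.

-0.10

x = 23.8 − 0.159(22)² + 0.0454(34000) + 0.7(42) = 23.8 − 76.956 + 1543.6 + 29.4 = 1519.844.
∂x/∂p = −2·0.159·p = -6.996, so E_p = -6.996·(22/1519.844) ≈ -0.10.
|E_p| < 1: demand is inelastic.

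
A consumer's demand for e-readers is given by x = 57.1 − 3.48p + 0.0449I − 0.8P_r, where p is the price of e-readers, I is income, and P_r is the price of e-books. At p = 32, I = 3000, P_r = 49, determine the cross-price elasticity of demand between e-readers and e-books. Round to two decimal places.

-0.95

Substituting, x = 57.1 − 3.48(32) + 0.0449(3000) − 0.8(49) = 57.1 − 111.36 + 134.7 − 39.2 = 41.24.
∂x/∂P_r = −0.8, so E_xy = -0.8·(49/41.24) ≈ -0.95.
E_xy < 0: the goods are complements.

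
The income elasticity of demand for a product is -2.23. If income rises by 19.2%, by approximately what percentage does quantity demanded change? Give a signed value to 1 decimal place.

-42.8

%ΔQ ≈ E × %ΔI = (-2.23) × (19.2%) ≈ -42.8%.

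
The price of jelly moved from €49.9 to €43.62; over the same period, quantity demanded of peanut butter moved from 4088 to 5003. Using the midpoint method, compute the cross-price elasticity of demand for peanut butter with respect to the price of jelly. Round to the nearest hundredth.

-1.50

%ΔQ_x = (5003 − 4088)/[(4088+5003)/2] = 915/4545.5 ≈ 0.2013.
%ΔP_y = (43.62 − 49.9)/[(49.9+43.62)/2] ≈ -0.1343.
E_xy = 0.2013/-0.1343 ≈ -1.50.
E_xy < 0, so peanut butter and jelly are complements.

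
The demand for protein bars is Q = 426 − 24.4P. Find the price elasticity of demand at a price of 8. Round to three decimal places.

-0.846

At P = 8, Q = 230.8.
dQ/dP = −24.4.
Point elasticity E = (dQ/dP)·(P/Q) = -24.4 × 8/230.8 ≈ -0.846.
|E| < 1, so demand is inelastic at this price.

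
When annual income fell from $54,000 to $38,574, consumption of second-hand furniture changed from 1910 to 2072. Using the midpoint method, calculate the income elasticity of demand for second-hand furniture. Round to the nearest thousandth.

%ΔQ = (2072 − 1910)/[(1910+2072)/2] = 162/1991 ≈ 0.0814.
%ΔI = (38,574 − 54,000)/[(54,000+38,574)/2] = -15426/46287 ≈ -0.3333.
E_I = %ΔQ/%ΔI ≈ -0.244.
E_I < 0: inferior good.

-0.244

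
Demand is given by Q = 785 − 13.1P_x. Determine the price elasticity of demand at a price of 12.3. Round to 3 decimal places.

-0.258

At P_x = 12.3, Q = 623.87.
dQ/dP_x = −13.1.
Point elasticity E = (dQ/dP_x)·(P_x/Q) = -13.1 × 12.3/623.87 ≈ -0.258.
|E| < 1, so demand is inelastic at this price.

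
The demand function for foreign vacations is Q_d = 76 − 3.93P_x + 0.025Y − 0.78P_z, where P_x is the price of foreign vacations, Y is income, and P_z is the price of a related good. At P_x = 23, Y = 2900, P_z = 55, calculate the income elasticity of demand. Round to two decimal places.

4.77

At the given point, Q_d = 76 − 3.93(23) + 0.025(2900) − 0.78(55) = 76 − 90.39 + 72.5 − 42.9 = 15.21.
∂Q_d/∂Y = +0.025, so E_I = 0.025·(2900/15.21) ≈ 4.77.
E_I > 1: normal good (luxury).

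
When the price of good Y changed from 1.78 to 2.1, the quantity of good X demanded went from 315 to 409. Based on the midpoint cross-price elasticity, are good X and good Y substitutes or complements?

substitutes

%ΔQ_x = (409 − 315)/[(315+409)/2] = 94/362 ≈ 0.2597.
%ΔP_y = (2.1 − 1.78)/[(1.78+2.1)/2] ≈ 0.1649.
E_xy = 0.2597/0.1649 ≈ 1.574.
E_xy > 0, so the goods are substitutes.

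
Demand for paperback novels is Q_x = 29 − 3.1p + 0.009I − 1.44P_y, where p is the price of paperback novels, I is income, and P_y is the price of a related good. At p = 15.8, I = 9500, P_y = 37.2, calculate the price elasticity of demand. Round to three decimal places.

-4.098

Evaluating quantity at (p, I, P_y) gives Q_x = 29 − 3.1(15.8) + 0.009(9500) − 1.44(37.2) = 29 − 48.98 + 85.5 − 53.568 = 11.952.
∂Q_x/∂p = −3.1, so E_p = (−3.1)·(15.8/11.952) ≈ -4.098.
|E_p| > 1: demand is elastic.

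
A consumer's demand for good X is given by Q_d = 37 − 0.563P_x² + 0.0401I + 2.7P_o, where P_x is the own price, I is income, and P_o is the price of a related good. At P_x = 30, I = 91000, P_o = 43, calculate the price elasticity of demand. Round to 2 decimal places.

Substituting, Q_d = 37 − 0.563(30)² + 0.0401(91000) + 2.7(43) = 37 − 506.7 + 3649.1 + 116.1 = 3295.5.
∂Q_d/∂P_x = −2·0.563·P_x = -33.78, so E_p = -33.78·(30/3295.5) ≈ -0.31.
|E_p| < 1: demand is inelastic.

-0.31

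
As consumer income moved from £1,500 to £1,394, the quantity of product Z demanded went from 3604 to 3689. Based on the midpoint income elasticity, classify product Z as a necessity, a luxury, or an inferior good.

inferior

%ΔQ = (3689 − 3604)/[(3604+3689)/2] = 85/3646.5 ≈ 0.0233.
%ΔY = (1,394 − 1,500)/[(1,500+1,394)/2] = -106/1447 ≈ -0.0733.
E_I = %ΔQ/%ΔY ≈ -0.318.
E_I < 0: inferior good.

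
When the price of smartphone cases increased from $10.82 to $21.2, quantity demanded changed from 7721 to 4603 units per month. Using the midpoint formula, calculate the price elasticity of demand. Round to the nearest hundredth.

-0.78

%Δq = (4603 − 7721)/[(7721 + 4603)/2] = -3118/6162 ≈ -0.5060.
%ΔP = (21.2 − 10.82)/[(10.82 + 21.2)/2] = 10.38/16.01 ≈ 0.6483.
Arc elasticity E = %Δq/%ΔP ≈ -0.5060/0.6483 ≈ -0.78.
|E| < 1: demand is inelastic over this range.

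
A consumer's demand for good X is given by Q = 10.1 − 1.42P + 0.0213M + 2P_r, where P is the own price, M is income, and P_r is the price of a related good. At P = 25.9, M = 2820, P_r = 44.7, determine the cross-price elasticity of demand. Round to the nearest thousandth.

Evaluating quantity at (P, M, P_r) gives Q = 10.1 − 1.42(25.9) + 0.0213(2820) + 2(44.7) = 10.1 − 36.778 + 60.066 + 89.4 = 122.788.
∂Q/∂P_r = +2, so E_xy = 2·(44.7/122.788) ≈ 0.728.
E_xy > 0: the goods are substitutes.

0.728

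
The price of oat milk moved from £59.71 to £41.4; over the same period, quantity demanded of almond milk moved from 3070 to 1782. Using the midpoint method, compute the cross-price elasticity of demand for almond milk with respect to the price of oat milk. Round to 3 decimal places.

1.466

%ΔQ_x = (1782 − 3070)/[(3070+1782)/2] = -1288/2426 ≈ -0.5309.
%ΔP_y = (41.4 − 59.71)/[(59.71+41.4)/2] ≈ -0.3622.
E_xy = -0.5309/-0.3622 ≈ 1.466.
E_xy > 0, so almond milk and oat milk are substitutes.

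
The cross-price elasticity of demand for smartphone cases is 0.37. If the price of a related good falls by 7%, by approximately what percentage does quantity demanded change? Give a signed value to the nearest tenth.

-2.6

%ΔQ ≈ E × %ΔP_y = (0.37) × (-7%) ≈ -2.6%.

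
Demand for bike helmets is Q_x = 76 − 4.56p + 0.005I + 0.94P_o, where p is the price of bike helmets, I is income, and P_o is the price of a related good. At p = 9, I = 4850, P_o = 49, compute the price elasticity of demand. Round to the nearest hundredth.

-0.39

At the given point, Q_x = 76 − 4.56(9) + 0.005(4850) + 0.94(49) = 76 − 41.04 + 24.25 + 46.06 = 105.27.
∂Q_x/∂p = −4.56, so E_p = (−4.56)·(9/105.27) ≈ -0.39.
|E_p| < 1: demand is inelastic.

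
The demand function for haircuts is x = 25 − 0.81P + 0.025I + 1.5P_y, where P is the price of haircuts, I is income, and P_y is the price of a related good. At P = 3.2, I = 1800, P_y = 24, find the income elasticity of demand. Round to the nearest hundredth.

0.44

Substituting, x = 25 − 0.81(3.2) + 0.025(1800) + 1.5(24) = 25 − 2.592 + 45 + 36 = 103.408.
∂x/∂I = +0.025, so E_I = 0.025·(1800/103.408) ≈ 0.44.
E_I ∈ (0,1): normal good (necessity).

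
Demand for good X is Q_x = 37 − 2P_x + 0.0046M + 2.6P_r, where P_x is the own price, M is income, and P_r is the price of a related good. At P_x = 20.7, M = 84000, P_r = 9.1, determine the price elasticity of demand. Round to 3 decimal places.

Substituting, Q_x = 37 − 2(20.7) + 0.0046(84000) + 2.6(9.1) = 37 − 41.4 + 386.4 + 23.66 = 405.66.
∂Q_x/∂P_x = −2, so E_p = (−2)·(20.7/405.66) ≈ -0.102.
|E_p| < 1: demand is inelastic.

-0.102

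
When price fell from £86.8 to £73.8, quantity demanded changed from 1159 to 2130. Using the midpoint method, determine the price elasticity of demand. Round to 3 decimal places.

-3.647

%Δq = (2130 − 1159)/[(1159 + 2130)/2] = 971/1644.5 ≈ 0.5905.
%Δp = (73.8 − 86.8)/[(86.8 + 73.8)/2] = -13/80.3 ≈ -0.1619.
Arc elasticity E = %Δq/%Δp ≈ 0.5905/-0.1619 ≈ -3.647.
|E| > 1: demand is elastic over this range.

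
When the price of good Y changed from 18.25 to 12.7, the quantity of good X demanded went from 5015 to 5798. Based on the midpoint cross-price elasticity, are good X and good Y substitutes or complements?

%ΔQ_x = (5798 − 5015)/[(5015+5798)/2] = 783/5406.5 ≈ 0.1448.
%ΔP_y = (12.7 − 18.25)/[(18.25+12.7)/2] ≈ -0.3586.
E_xy = 0.1448/-0.3586 ≈ -0.404.
E_xy < 0, so the goods are complements.

complements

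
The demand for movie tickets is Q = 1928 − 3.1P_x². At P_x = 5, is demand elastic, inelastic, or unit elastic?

At P_x = 5, Q = 1850.5.
dQ/dP_x = −2·3.1·P_x = −31.
Point elasticity E = (dQ/dP_x)·(P_x/Q) = -31 × 5/1850.5 ≈ -0.084.
|E| ≈ 0.084 < 1, so demand is inelastic.

inelastic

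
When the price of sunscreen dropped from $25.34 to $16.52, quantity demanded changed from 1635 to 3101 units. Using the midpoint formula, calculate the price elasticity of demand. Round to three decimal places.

%Δq = (3101 − 1635)/[(1635 + 3101)/2] = 1466/2368 ≈ 0.6191.
%Δp = (16.52 − 25.34)/[(25.34 + 16.52)/2] = -8.82/20.93 ≈ -0.4214.
Arc elasticity E = %Δq/%Δp ≈ 0.6191/-0.4214 ≈ -1.469.
|E| > 1: demand is elastic over this range.

-1.469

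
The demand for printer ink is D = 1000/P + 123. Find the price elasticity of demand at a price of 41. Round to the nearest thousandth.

At P = 41, D = 147.3902.
dD/dP = −1000/P² = −0.5949.
Point elasticity E = (dD/dP)·(P/D) = -0.5949 × 41/147.3902 ≈ -0.165.
|E| < 1, so demand is inelastic at this price.

-0.165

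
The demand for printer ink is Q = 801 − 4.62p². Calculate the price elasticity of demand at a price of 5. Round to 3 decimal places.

-0.337

At p = 5, Q = 685.5.
dQ/dp = −2·4.62·p = −46.2.
Point elasticity E = (dQ/dp)·(p/Q) = -46.2 × 5/685.5 ≈ -0.337.
|E| < 1, so demand is inelastic at this price.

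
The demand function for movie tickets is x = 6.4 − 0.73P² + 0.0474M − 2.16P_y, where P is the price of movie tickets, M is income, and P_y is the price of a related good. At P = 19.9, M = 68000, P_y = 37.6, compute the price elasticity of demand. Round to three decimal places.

Substituting, x = 6.4 − 0.73(19.9)² + 0.0474(68000) − 2.16(37.6) = 6.4 − 289.0873 + 3223.2 − 81.216 = 2859.2967.
∂x/∂P = −2·0.73·P = -29.054, so E_p = -29.054·(19.9/2859.2967) ≈ -0.202.
|E_p| < 1: demand is inelastic.

-0.202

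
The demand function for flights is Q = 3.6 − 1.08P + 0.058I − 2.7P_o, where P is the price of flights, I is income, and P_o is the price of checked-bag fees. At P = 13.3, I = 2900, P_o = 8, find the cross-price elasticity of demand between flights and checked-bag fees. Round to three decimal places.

-0.159

First evaluate Q: 3.6 − 1.08(13.3) + 0.058(2900) − 2.7(8) = 3.6 − 14.364 + 168.2 − 21.6 = 135.836.
∂Q/∂P_o = −2.7, so E_xy = -2.7·(8/135.836) ≈ -0.159.
E_xy < 0: the goods are complements.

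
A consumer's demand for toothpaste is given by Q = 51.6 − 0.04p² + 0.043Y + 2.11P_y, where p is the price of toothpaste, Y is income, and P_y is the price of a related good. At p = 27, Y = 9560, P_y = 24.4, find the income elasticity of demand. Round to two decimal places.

At the given point, Q = 51.6 − 0.04(27)² + 0.043(9560) + 2.11(24.4) = 51.6 − 29.16 + 411.08 + 51.484 = 485.004.
∂Q/∂Y = +0.043, so E_I = 0.043·(9560/485.004) ≈ 0.85.
E_I ∈ (0,1): normal good (necessity).

0.85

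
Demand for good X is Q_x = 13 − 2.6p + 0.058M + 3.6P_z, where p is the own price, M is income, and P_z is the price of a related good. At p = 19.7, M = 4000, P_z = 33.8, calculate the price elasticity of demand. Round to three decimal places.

Evaluating quantity at (p, M, P_z) gives Q_x = 13 − 2.6(19.7) + 0.058(4000) + 3.6(33.8) = 13 − 51.22 + 232 + 121.68 = 315.46.
∂Q_x/∂p = −2.6, so E_p = (−2.6)·(19.7/315.46) ≈ -0.162.
|E_p| < 1: demand is inelastic.

-0.162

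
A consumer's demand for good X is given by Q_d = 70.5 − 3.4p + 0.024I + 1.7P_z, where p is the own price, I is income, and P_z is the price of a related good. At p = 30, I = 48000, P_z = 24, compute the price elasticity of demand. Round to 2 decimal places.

-0.09

Q_d = 70.5 − 3.4(30) + 0.024(48000) + 1.7(24) = 70.5 − 102 + 1152 + 40.8 = 1161.3.
∂Q_d/∂p = −3.4, so E_p = (−3.4)·(30/1161.3) ≈ -0.09.
|E_p| < 1: demand is inelastic.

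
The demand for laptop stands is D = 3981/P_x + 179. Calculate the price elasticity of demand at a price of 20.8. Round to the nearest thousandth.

-0.517

At P_x = 20.8, D = 370.3942.
dD/dP_x = −3981/P_x² = −9.2016.
Point elasticity E = (dD/dP_x)·(P_x/D) = -9.2016 × 20.8/370.3942 ≈ -0.517.
|E| < 1, so demand is inelastic at this price.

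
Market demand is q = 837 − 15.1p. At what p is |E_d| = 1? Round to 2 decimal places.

For linear demand q = a − bp, E = −bp/(a − bp). |E| = 1 ⇒ bp = a − bp ⇒ p = a/(2b).
p = 837/(2·15.1) ≈ 27.72.

27.72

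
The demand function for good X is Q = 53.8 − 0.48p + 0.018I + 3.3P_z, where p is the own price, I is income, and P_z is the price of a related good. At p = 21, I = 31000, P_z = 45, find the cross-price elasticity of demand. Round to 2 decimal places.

0.20

Q = 53.8 − 0.48(21) + 0.018(31000) + 3.3(45) = 53.8 − 10.08 + 558 + 148.5 = 750.22.
∂Q/∂P_z = +3.3, so E_xy = 3.3·(45/750.22) ≈ 0.20.
E_xy > 0: the goods are substitutes.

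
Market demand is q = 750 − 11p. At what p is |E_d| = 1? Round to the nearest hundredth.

For linear demand q = a − bp, E = −bp/(a − bp). |E| = 1 ⇒ bp = a − bp ⇒ p = a/(2b).
p = 750/(2·11) ≈ 34.09.

34.09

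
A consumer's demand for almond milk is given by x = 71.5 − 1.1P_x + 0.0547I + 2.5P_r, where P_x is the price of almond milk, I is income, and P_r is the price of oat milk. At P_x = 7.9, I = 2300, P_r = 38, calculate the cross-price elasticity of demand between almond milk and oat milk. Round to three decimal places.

Evaluating quantity at (P_x, I, P_r) gives x = 71.5 − 1.1(7.9) + 0.0547(2300) + 2.5(38) = 71.5 − 8.69 + 125.81 + 95 = 283.62.
∂x/∂P_r = +2.5, so E_xy = 2.5·(38/283.62) ≈ 0.335.
E_xy > 0: the goods are substitutes.

0.335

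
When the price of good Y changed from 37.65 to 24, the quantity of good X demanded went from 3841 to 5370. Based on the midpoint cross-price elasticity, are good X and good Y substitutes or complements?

complements

%ΔQ_x = (5370 − 3841)/[(3841+5370)/2] = 1529/4605.5 ≈ 0.3320.
%ΔP_y = (24 − 37.65)/[(37.65+24)/2] ≈ -0.4428.
E_xy = 0.3320/-0.4428 ≈ -0.750.
E_xy < 0, so the goods are complements.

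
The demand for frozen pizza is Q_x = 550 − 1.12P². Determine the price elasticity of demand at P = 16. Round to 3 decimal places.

-2.178

At P = 16, Q_x = 263.28.
dQ_x/dP = −2·1.12·P = −35.84.
Point elasticity E = (dQ_x/dP)·(P/Q_x) = -35.84 × 16/263.28 ≈ -2.178.
|E| > 1, so demand is elastic at this price.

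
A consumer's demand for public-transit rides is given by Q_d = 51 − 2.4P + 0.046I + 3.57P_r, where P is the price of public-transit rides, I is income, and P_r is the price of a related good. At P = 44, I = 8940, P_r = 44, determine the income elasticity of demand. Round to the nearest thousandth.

Q_d = 51 − 2.4(44) + 0.046(8940) + 3.57(44) = 51 − 105.6 + 411.24 + 157.08 = 513.72.
∂Q_d/∂I = +0.046, so E_I = 0.046·(8940/513.72) ≈ 0.801.
E_I ∈ (0,1): normal good (necessity).

0.801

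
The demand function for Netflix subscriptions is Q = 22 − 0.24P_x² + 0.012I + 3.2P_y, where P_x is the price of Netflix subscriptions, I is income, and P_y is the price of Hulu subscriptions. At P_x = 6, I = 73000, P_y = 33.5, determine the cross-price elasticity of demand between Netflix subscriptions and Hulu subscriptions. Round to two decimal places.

0.11

Evaluating quantity at (P_x, I, P_y) gives Q = 22 − 0.24(6)² + 0.012(73000) + 3.2(33.5) = 22 − 8.64 + 876 + 107.2 = 996.56.
∂Q/∂P_y = +3.2, so E_xy = 3.2·(33.5/996.56) ≈ 0.11.
E_xy > 0: the goods are substitutes.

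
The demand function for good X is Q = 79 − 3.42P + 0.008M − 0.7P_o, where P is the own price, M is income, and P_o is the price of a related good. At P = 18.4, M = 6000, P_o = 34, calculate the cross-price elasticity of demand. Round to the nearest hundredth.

Substituting, Q = 79 − 3.42(18.4) + 0.008(6000) − 0.7(34) = 79 − 62.928 + 48 − 23.8 = 40.272.
∂Q/∂P_o = −0.7, so E_xy = -0.7·(34/40.272) ≈ -0.59.
E_xy < 0: the goods are complements.

-0.59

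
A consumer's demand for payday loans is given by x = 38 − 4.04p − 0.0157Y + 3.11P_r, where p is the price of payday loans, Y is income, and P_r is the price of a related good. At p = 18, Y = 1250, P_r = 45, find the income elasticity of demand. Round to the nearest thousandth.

First evaluate x: 38 − 4.04(18) − 0.0157(1250) + 3.11(45) = 38 − 72.72 − 19.625 + 139.95 = 85.605.
∂x/∂Y = −0.0157, so E_I = -0.0157·(1250/85.605) ≈ -0.229.
E_I < 0: inferior good.

-0.229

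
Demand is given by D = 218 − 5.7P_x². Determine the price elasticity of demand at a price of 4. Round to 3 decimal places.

At P_x = 4, D = 126.8.
dD/dP_x = −2·5.7·P_x = −45.6.
Point elasticity E = (dD/dP_x)·(P_x/D) = -45.6 × 4/126.8 ≈ -1.438.
|E| > 1, so demand is elastic at this price.

-1.438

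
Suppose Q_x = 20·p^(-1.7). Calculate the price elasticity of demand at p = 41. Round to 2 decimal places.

For a Cobb–Douglas (constant-elasticity) form Q_x = A·p^α·…, the elasticity with respect to p equals the exponent α at every point.
Here the exponent on p is -1.7, so the price elasticity of demand is -1.70.

-1.70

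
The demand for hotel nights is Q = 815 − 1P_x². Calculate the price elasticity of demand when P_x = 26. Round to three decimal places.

-9.727

At P_x = 26, Q = 139.
dQ/dP_x = −2·1·P_x = −52.
Point elasticity E = (dQ/dP_x)·(P_x/Q) = -52 × 26/139 ≈ -9.727.
|E| > 1, so demand is elastic at this price.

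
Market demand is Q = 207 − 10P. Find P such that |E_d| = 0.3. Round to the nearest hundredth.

4.78

Set −bP/(a − bP) = −0.3 ⇒ bP = 0.3(a − bP) ⇒ bP(1+0.3) = 0.3·a.
P = 0.3·207/(10·1.3) ≈ 4.78.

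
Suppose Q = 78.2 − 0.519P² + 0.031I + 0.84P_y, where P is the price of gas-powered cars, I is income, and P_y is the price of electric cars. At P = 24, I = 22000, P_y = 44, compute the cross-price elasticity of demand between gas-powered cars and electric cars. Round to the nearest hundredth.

Evaluating quantity at (P, I, P_y) gives Q = 78.2 − 0.519(24)² + 0.031(22000) + 0.84(44) = 78.2 − 298.944 + 682 + 36.96 = 498.216.
∂Q/∂P_y = +0.84, so E_xy = 0.84·(44/498.216) ≈ 0.07.
E_xy > 0: the goods are substitutes.

0.07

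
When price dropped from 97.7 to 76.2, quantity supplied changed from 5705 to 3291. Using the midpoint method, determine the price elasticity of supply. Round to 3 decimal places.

%ΔQ = (3291 − 5705)/[(5705 + 3291)/2] = -2414/4498 ≈ -0.5367.
%Δp = (76.2 − 97.7)/[(97.7 + 76.2)/2] = -21.5/86.95 ≈ -0.2473.
Arc elasticity E = %ΔQ/%Δp ≈ -0.5367/-0.2473 ≈ 2.170.
|E| > 1: supply is elastic over this range.

2.170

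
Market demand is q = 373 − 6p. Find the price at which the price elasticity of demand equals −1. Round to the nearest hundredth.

31.08

For linear demand q = a − bp, E = −bp/(a − bp). |E| = 1 ⇒ bp = a − bp ⇒ p = a/(2b).
p = 373/(2·6) ≈ 31.08.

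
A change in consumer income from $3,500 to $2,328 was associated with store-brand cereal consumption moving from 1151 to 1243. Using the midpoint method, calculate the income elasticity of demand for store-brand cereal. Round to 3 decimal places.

-0.191

%ΔQ = (1243 − 1151)/[(1151+1243)/2] = 92/1197 ≈ 0.0769.
%ΔM = (2,328 − 3,500)/[(3,500+2,328)/2] = -1172/2914 ≈ -0.4022.
E_I = %ΔQ/%ΔM ≈ -0.191.
E_I < 0: inferior good.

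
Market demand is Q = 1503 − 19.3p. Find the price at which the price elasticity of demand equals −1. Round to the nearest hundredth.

For linear demand Q = a − bp, E = −bp/(a − bp). |E| = 1 ⇒ bp = a − bp ⇒ p = a/(2b).
p = 1503/(2·19.3) ≈ 38.94.

38.94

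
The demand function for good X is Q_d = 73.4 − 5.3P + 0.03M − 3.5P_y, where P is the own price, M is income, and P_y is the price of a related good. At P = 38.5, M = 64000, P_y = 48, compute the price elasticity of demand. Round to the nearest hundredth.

Substituting, Q_d = 73.4 − 5.3(38.5) + 0.03(64000) − 3.5(48) = 73.4 − 204.05 + 1920 − 168 = 1621.35.
∂Q_d/∂P = −5.3, so E_p = (−5.3)·(38.5/1621.35) ≈ -0.13.
|E_p| < 1: demand is inelastic.

-0.13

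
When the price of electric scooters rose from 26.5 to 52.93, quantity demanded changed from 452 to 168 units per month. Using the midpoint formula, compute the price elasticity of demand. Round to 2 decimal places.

-1.38

%ΔQ = (168 − 452)/[(452 + 168)/2] = -284/310 ≈ -0.9161.
%Δp = (52.93 − 26.5)/[(26.5 + 52.93)/2] = 26.43/39.715 ≈ 0.6655.
Arc elasticity E = %ΔQ/%Δp ≈ -0.9161/0.6655 ≈ -1.38.
|E| > 1: demand is elastic over this range.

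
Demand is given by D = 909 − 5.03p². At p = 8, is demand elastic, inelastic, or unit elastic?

elastic

At p = 8, D = 587.08.
dD/dp = −2·5.03·p = −80.48.
Point elasticity E = (dD/dp)·(p/D) = -80.48 × 8/587.08 ≈ -1.097.
|E| ≈ 1.097 > 1, so demand is elastic.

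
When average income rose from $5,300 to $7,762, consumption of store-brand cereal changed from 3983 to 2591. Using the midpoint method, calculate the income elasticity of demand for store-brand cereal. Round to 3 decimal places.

-1.123

%ΔQ = (2591 − 3983)/[(3983+2591)/2] = -1392/3287 ≈ -0.4235.
%ΔI = (7,762 − 5,300)/[(5,300+7,762)/2] = 2462/6531 ≈ 0.3770.
E_I = %ΔQ/%ΔI ≈ -1.123.
E_I < 0: inferior good.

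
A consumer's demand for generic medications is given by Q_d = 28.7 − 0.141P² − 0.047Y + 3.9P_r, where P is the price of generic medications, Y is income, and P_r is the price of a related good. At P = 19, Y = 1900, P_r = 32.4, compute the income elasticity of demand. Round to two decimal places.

Substituting, Q_d = 28.7 − 0.141(19)² − 0.047(1900) + 3.9(32.4) = 28.7 − 50.901 − 89.3 + 126.36 = 14.859.
∂Q_d/∂Y = −0.047, so E_I = -0.047·(1900/14.859) ≈ -6.01.
E_I < 0: inferior good.

-6.01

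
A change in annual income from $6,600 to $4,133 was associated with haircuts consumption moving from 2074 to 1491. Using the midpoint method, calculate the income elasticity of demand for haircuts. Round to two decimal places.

%ΔQ = (1491 − 2074)/[(2074+1491)/2] = -583/1782.5 ≈ -0.3271.
%ΔI = (4,133 − 6,600)/[(6,600+4,133)/2] = -2467/5366.5 ≈ -0.4597.
E_I = %ΔQ/%ΔI ≈ 0.71.
E_I ∈ (0,1): normal good (necessity).

0.71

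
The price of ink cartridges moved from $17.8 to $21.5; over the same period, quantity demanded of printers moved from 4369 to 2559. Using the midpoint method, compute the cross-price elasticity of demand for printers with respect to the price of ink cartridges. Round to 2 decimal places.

%ΔQ_x = (2559 − 4369)/[(4369+2559)/2] = -1810/3464 ≈ -0.5225.
%ΔP_y = (21.5 − 17.8)/[(17.8+21.5)/2] ≈ 0.1883.
E_xy = -0.5225/0.1883 ≈ -2.77.
E_xy < 0, so printers and ink cartridges are complements.

-2.77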